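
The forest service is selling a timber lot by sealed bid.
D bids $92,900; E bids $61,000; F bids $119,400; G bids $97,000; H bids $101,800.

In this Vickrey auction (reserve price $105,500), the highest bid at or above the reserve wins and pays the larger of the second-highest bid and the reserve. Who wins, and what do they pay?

Bids ranked: 119,400 (F) > 101,800 (H) > 97,000 (G) > 92,900 (D) > 61,000 (E)
F has the top bid at or above the reserve ($119,400).
Second-highest bid $101,800 is below the reserve $105,500, so the reserve binds → payment $105,500.

F pays $105,500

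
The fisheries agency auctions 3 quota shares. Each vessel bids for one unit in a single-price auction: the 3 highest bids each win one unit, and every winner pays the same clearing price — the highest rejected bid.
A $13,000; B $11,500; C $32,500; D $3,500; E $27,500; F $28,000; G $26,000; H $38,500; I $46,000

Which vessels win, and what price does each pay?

I, H, C; each pays $28,000

Sorting: 46,000 (I), 38,500 (H), 32,500 (C), 28,000 (F), 27,500 (E), …
Top 3: I, H, C.
Highest unsuccessful bid: $28,000 → clearing price.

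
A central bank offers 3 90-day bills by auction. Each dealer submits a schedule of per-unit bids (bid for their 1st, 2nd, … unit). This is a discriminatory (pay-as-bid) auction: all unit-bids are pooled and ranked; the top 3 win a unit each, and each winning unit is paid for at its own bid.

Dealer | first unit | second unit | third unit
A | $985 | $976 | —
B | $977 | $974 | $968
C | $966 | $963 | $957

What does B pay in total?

Merging the schedules and taking the best 3: 985 (A-1), 977 (B-1), 976 (A-2)
Next rejected bid: $974 (not a price — pay-as-bid).
B's winning unit-bids: 977 = $977.

B pays $977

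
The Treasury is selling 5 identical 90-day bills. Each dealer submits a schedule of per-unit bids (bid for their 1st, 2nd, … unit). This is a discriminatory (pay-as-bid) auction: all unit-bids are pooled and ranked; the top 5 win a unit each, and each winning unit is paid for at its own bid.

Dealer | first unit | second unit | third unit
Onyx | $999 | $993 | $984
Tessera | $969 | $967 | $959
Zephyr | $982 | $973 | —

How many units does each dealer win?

Pooled unit-bids ranked (top 5): 999 (Onyx-1), 993 (Onyx-2), 984 (Onyx-3), 982 (Zephyr-1), 973 (Zephyr-2)
Next rejected bid: $969 (not a price — pay-as-bid).
Allocation: Onyx 3, Zephyr 2.

Onyx 3, Zephyr 2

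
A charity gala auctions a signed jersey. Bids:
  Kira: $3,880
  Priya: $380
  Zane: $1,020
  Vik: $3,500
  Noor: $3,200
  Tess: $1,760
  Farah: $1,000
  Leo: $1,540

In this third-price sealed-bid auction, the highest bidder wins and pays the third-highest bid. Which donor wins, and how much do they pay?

Rule: the highest bidder wins and pays the third-highest bid.
Sorting bids: 3,880 (Kira) > 3,500 (Vik) > 3,200 (Noor) > 1,760 (Tess) > 1,540 (Leo) > 1,020 (Zane) > …
Kira is highest; pays the third-highest bid, $3,200.

Kira pays $3,200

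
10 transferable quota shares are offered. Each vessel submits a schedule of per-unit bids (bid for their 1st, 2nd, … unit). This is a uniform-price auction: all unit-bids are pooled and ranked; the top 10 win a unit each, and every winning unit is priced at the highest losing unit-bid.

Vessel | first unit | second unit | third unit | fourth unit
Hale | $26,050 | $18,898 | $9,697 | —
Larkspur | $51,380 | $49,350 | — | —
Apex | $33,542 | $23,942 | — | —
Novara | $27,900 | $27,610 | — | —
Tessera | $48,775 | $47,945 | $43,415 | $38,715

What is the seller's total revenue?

Merging the schedules and taking the best 10: 51,380 (Larkspur-1), 49,350 (Larkspur-2), 48,775 (Tessera-1), 47,945 (Tessera-2), 43,415 (Tessera-3), 38,715 (Tessera-4), 33,542 (Apex-1), 27,900 (Novara-1), 27,610 (Novara-2), 26,050 (Hale-1)
Highest rejected unit-bid = $23,942.
Allocation: Apex 1, Hale 1, Larkspur 2, Novara 2, Tessera 4. Every unit priced at $23,942.
Revenue = 10 × 23,942 = $239,420.

Total revenue: $239,420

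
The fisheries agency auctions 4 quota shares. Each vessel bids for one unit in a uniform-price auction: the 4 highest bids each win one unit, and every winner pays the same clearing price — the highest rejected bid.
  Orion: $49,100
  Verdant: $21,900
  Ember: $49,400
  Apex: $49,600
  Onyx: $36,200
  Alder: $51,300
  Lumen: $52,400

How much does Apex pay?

Apex pays $49,100

Ordering the bids: 52,400 (Lumen), 51,300 (Alder), 49,600 (Apex), 49,400 (Ember), 49,100 (Orion), 36,200 (Onyx), …
The 4 highest are Lumen, Alder, Apex, Ember.
Highest unsuccessful bid: $49,100 → clearing price.
Apex wins → pays $49,100.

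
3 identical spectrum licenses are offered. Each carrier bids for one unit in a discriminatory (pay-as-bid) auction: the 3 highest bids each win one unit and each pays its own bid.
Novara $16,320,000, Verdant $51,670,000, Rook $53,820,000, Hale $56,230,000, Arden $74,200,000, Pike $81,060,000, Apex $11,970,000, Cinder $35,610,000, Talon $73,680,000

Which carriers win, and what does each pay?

Pike $81,060,000, Arden $74,200,000, Talon $73,680,000

Ordering the bids: 81,060,000 (Pike), 74,200,000 (Arden), 73,680,000 (Talon), 56,230,000 (Hale), 53,820,000 (Rook), …
Winners (3 units): Pike, Arden, Talon.
Each winner pays its own bid: Pike $81,060,000, Arden $74,200,000, Talon $73,680,000.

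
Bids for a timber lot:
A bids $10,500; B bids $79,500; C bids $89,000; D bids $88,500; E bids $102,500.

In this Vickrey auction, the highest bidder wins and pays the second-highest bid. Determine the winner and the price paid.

E pays $89,000

Vickrey auction: the highest bidder wins and pays the second-highest bid.
Sorting bids: 102,500 (E) > 89,000 (C) > 88,500 (D) > 79,500 (B) > 10,500 (A)
Second-price: E pays C's bid of $89,000.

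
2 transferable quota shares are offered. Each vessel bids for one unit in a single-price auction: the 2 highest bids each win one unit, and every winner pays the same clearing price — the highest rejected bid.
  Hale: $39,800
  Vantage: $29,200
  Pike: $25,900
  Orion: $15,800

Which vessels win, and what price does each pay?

Hale, Vantage; each pays $25,900

Sorting: 39,800 (Hale), 29,200 (Vantage), 25,900 (Pike), 15,800 (Orion)
The 2 highest are Hale, Vantage.
Clearing price = highest rejected bid = $25,900.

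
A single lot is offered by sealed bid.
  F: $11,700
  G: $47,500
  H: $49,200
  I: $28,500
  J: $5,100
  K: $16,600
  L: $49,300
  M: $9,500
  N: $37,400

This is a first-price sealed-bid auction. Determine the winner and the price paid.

Bids ranked: 49,300 (L) > 49,200 (H) > 47,500 (G) > 37,400 (N) > 28,500 (I) > 16,600 (K) > …
First-price: L pays what they bid, $49,300.

L pays $49,300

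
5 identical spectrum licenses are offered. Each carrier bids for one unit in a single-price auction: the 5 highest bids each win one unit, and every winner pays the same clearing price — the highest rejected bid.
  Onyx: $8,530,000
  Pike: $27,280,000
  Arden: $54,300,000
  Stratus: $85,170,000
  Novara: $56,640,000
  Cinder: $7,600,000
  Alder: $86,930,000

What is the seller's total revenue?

Total revenue: $42,650,000

Ordering the bids: 86,930,000 (Alder), 85,170,000 (Stratus), 56,640,000 (Novara), 54,300,000 (Arden), 27,280,000 (Pike), 8,530,000 (Onyx), 7,600,000 (Cinder)
Winners (5 units): Alder, Stratus, Novara, Arden, Pike.
Highest unsuccessful bid: $8,530,000 → clearing price.
Total revenue = 5 × $8,530,000 = $42,650,000.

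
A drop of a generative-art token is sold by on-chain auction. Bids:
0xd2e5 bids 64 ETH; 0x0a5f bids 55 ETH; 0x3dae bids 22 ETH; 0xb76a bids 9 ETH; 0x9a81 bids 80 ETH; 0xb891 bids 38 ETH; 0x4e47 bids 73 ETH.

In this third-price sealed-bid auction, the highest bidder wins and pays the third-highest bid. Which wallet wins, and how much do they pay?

Rule: the highest bidder wins and pays the third-highest bid.
Bids ranked: 80 (0x9a81) > 73 (0x4e47) > 64 (0xd2e5) > 55 (0x0a5f) > 38 (0xb891) > 22 (0x3dae) > …
0x9a81 wins; payment is bid #3 in the ranking = 64 ETH.

0x9a81 pays 64 ETH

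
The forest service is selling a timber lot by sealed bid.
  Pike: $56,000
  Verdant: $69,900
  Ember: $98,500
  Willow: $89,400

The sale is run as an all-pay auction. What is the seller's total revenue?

Sorting bids: 98,500 (Ember) > 89,400 (Willow) > 69,900 (Verdant) > 56,000 (Pike)
Every bidder forfeits their bid regardless of winning.
Revenue = 56,000 + 69,900 + 98,500 + 89,400 = $313,800.

Total revenue: $313,800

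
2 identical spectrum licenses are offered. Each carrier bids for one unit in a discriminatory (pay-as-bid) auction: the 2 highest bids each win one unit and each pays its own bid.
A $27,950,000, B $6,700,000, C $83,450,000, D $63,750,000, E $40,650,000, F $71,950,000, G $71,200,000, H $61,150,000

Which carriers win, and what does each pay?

C $83,450,000, F $71,950,000

Ordering the bids: 83,450,000 (C), 71,950,000 (F), 71,200,000 (G), 63,750,000 (D), …
The 2 highest are C, F.
Each winner pays its own bid: C $83,450,000, F $71,950,000.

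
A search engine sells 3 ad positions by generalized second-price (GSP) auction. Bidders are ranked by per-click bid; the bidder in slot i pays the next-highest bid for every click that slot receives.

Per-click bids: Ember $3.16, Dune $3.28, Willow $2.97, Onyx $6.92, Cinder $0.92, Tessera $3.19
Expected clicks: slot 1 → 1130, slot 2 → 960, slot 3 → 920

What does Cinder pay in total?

Ranked by bid: $6.92 (Onyx) > $3.28 (Dune) > $3.19 (Tessera) > $3.16 (Ember) > …
Cinder ranks below slot 3 → no slot, pays nothing.

Cinder pays $0.00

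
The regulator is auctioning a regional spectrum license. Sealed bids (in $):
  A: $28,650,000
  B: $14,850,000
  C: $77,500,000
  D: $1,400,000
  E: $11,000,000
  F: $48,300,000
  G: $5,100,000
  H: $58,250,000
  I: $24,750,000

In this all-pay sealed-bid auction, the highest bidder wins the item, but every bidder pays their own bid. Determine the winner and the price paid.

C pays $77,500,000

Bids in order: 77,500,000 (C) > 58,250,000 (H) > 48,300,000 (F) > 28,650,000 (A) > 24,750,000 (I) > 14,850,000 (B) > …
C is highest and takes the item; every bidder forfeits their bid.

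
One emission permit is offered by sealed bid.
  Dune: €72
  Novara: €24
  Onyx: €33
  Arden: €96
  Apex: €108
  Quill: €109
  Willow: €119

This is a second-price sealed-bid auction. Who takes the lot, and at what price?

Second-price sealed-bid auction: the highest bidder wins and pays the second-highest bid.
Bids ranked: 119 (Willow) > 109 (Quill) > 108 (Apex) > 96 (Arden) > 72 (Dune) > 33 (Onyx) > …
Second-price: Willow pays Quill's bid of €109.

Willow pays €109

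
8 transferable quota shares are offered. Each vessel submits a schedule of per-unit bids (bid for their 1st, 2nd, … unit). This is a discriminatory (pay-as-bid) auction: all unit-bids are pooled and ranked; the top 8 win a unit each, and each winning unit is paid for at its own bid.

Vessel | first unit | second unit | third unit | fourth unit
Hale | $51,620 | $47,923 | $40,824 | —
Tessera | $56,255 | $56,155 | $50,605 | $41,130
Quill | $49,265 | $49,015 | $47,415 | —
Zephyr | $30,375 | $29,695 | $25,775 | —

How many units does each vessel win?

Hale 2, Quill 3, Tessera 3

All unit-bids, highest first — top 8: 56,255 (Tessera-1), 56,155 (Tessera-2), 51,620 (Hale-1), 50,605 (Tessera-3), 49,265 (Quill-1), 49,015 (Quill-2), 47,923 (Hale-2), 47,415 (Quill-3)
Next rejected bid: $41,130 (not a price — pay-as-bid).
Allocation: Hale 2, Quill 3, Tessera 3.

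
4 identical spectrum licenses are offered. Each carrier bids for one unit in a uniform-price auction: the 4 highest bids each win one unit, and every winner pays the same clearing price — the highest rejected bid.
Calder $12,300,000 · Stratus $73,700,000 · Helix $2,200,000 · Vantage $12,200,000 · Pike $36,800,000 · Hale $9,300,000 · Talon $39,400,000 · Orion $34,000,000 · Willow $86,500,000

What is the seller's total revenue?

Total revenue: $136,000,000

Ordering the bids: 86,500,000 (Willow), 73,700,000 (Stratus), 39,400,000 (Talon), 36,800,000 (Pike), 34,000,000 (Orion), 12,300,000 (Calder), …
Top 4: Willow, Stratus, Talon, Pike.
Highest unsuccessful bid: $34,000,000 → clearing price.
Total revenue = 4 × $34,000,000 = $136,000,000.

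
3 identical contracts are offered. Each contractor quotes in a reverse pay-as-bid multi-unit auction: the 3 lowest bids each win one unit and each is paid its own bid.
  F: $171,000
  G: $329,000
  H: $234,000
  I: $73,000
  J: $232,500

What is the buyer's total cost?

Total cost: $476,500

Bids ranked low→high: 73,000 (I), 171,000 (F), 232,500 (J), 234,000 (H), 329,000 (G)
Winners (3 units): I, F, J.
Total cost = 73,000 + 171,000 + 232,500 = $476,500.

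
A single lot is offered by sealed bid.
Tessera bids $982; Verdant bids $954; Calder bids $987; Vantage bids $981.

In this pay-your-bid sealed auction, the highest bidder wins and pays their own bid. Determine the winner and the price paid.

Bids in order: 987 (Calder) > 982 (Tessera) > 981 (Vantage) > 954 (Verdant)
Calder has the highest bid and pays exactly that: $987.

Calder pays $987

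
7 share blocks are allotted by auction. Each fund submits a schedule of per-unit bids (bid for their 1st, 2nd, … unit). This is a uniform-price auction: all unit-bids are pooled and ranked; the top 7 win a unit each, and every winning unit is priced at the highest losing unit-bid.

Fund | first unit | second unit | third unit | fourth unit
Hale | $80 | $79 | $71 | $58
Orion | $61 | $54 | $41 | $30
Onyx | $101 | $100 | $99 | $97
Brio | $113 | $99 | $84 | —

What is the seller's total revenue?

Total revenue: $560

Merging the schedules and taking the best 7: 113 (Brio-1), 101 (Onyx-1), 100 (Onyx-2), 99 (Onyx-3), 99 (Brio-2), 97 (Onyx-4), 84 (Brio-3)
First bid not allocated: $80.
Allocation: Brio 3, Onyx 4. Every unit priced at $80.
Revenue = 7 × 80 = $560.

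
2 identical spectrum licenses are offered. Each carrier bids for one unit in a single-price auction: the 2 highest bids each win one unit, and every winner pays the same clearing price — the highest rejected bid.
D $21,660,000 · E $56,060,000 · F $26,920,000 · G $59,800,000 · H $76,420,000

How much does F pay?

Sorting: 76,420,000 (H), 59,800,000 (G), 56,060,000 (E), 26,920,000 (F), …
Winners (2 units): H, G.
Clearing price = highest rejected bid = $56,060,000.
F does not win → pays $0.

F pays $0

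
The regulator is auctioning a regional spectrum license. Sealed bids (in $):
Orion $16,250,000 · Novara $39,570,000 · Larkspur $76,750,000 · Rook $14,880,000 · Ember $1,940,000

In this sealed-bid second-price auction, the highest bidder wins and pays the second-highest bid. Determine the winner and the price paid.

Rule: the highest bidder wins and pays the second-highest bid.
Sorting bids: 76,750,000 (Larkspur) > 39,570,000 (Novara) > 16,250,000 (Orion) > 14,880,000 (Rook) > 1,940,000 (Ember)
Larkspur wins with the highest bid; price is set by the runner-up at $39,570,000.

Larkspur pays $39,570,000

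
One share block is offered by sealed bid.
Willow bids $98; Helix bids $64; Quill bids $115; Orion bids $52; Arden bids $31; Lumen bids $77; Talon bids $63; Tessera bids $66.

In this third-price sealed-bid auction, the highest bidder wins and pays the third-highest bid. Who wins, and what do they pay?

Third-price sealed-bid auction: the highest bidder wins and pays the third-highest bid.
Bids ranked: 115 (Quill) > 98 (Willow) > 77 (Lumen) > 66 (Tessera) > 64 (Helix) > 63 (Talon) > …
Quill wins; payment is bid #3 in the ranking = $77.

Quill pays $77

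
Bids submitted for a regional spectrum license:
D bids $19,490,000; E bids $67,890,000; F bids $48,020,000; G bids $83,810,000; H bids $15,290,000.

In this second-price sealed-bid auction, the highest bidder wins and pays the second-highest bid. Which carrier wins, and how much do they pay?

G pays $67,890,000

Second-price sealed-bid auction: the highest bidder wins and pays the second-highest bid.
Sorting bids: 83,810,000 (G) > 67,890,000 (E) > 48,020,000 (F) > 19,490,000 (D) > 15,290,000 (H)
G is highest; pays the second-highest bid, $67,890,000.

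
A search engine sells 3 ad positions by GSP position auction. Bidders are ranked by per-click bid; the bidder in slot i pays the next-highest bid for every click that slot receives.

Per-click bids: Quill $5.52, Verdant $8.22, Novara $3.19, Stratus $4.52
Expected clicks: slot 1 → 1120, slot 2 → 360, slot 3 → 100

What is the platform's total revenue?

Ranked by bid: $8.22 (Verdant) > $5.52 (Quill) > $4.52 (Stratus) > $3.19 (Novara)
Slot 1: Verdant pays $5.52 × 1120 = $6182.40
Slot 2: Quill pays $4.52 × 360 = $1627.20
Slot 3: Stratus pays $3.19 × 100 = $319.00
Total = $8128.60

Total revenue: $8128.60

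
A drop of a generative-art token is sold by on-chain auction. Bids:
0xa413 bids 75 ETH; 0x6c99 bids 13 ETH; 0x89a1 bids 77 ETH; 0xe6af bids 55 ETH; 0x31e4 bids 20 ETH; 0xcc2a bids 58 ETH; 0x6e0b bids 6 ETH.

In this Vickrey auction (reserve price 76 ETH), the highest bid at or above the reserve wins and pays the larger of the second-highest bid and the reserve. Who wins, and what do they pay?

Rule: the highest bid at or above the reserve wins and pays the larger of the second-highest bid and the reserve.
Bids in order: 77 (0x89a1) > 75 (0xa413) > 58 (0xcc2a) > 55 (0xe6af) > 20 (0x31e4) > 13 (0x6c99) > …
0x89a1 has the top bid at or above the reserve (77 ETH).
max(second-highest 75 ETH, reserve 76 ETH) = 76 ETH.

0x89a1 pays 76 ETH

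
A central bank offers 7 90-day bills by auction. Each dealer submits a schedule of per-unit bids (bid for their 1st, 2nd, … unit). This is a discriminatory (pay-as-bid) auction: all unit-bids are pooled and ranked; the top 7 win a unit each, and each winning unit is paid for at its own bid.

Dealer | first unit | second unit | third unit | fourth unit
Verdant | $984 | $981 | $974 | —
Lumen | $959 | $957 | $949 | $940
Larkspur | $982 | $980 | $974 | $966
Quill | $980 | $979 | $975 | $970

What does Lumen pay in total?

All unit-bids, highest first — top 7: 984 (Verdant-1), 982 (Larkspur-1), 981 (Verdant-2), 980 (Larkspur-2), 980 (Quill-1), 979 (Quill-2), 975 (Quill-3)
Next rejected bid: $974 (not a price — pay-as-bid).
Lumen wins no units.

Lumen pays $0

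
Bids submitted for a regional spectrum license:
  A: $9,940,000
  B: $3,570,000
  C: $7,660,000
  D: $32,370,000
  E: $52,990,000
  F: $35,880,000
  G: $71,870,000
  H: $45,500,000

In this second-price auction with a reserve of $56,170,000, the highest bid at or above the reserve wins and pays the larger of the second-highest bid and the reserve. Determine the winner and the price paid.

G pays $56,170,000

Rule: the highest bid at or above the reserve wins and pays the larger of the second-highest bid and the reserve.
Bids ranked: 71,870,000 (G) > 52,990,000 (E) > 45,500,000 (H) > 35,880,000 (F) > 32,370,000 (D) > 9,940,000 (A) > …
Highest eligible bid: G at $71,870,000.
Second-highest bid $52,990,000 is below the reserve $56,170,000, so the reserve binds → payment $56,170,000.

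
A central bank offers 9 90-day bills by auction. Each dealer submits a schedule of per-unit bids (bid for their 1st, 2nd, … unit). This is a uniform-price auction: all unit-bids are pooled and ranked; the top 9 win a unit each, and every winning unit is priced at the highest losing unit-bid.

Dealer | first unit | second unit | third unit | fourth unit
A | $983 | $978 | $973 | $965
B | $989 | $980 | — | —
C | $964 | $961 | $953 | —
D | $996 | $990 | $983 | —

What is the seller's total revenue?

Total revenue: $8,676

All unit-bids, highest first — top 9: 996 (D-1), 990 (D-2), 989 (B-1), 983 (A-1), 983 (D-3), 980 (B-2), 978 (A-2), 973 (A-3), 965 (A-4)
First bid not allocated: $964.
Allocation: A 4, B 2, D 3. Every unit priced at $964.
Revenue = 9 × 964 = $8,676.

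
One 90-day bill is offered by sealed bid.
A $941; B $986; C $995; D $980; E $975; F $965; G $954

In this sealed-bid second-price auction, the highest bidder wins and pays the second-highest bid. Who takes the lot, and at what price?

C pays $986

Sealed-bid second-price auction: the highest bidder wins and pays the second-highest bid.
Sorting bids: 995 (C) > 986 (B) > 980 (D) > 975 (E) > 965 (F) > 954 (G) > …
C is highest; pays the second-highest bid, $986.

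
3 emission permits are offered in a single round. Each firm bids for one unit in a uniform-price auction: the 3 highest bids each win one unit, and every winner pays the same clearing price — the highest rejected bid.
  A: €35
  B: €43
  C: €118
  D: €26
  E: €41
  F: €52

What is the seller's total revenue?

Total revenue: €123

Bids ranked high→low: 118 (C), 52 (F), 43 (B), 41 (E), 35 (A), …
Top 3: C, F, B.
First losing bid is E's €41, which sets the uniform price.
Total revenue = 3 × €41 = €123.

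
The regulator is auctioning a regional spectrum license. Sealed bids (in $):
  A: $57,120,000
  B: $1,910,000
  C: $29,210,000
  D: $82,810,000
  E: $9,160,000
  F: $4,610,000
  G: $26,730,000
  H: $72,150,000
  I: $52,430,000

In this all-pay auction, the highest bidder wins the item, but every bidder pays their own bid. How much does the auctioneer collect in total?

All-pay auction: the highest bidder wins the item, but every bidder pays their own bid.
Bids in order: 82,810,000 (D) > 72,150,000 (H) > 57,120,000 (A) > 52,430,000 (I) > 29,210,000 (C) > 26,730,000 (G) > …
Every bidder forfeits their bid regardless of winning.
Revenue = 57,120,000 + 1,910,000 + 29,210,000 + 82,810,000 + 9,160,000 + 4,610,000 + 26,730,000 + 72,150,000 + 52,430,000 = $336,130,000.

Total revenue: $336,130,000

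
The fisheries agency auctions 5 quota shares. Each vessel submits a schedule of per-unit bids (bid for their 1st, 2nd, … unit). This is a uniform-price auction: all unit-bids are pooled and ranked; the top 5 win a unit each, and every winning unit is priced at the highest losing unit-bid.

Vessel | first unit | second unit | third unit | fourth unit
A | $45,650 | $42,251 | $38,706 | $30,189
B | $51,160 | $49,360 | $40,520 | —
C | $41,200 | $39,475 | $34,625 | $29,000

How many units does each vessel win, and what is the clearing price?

Merging the schedules and taking the best 5: 51,160 (B-1), 49,360 (B-2), 45,650 (A-1), 42,251 (A-2), 41,200 (C-1)
Highest rejected unit-bid = $40,520.
Allocation: A 2, B 2, C 1.

A 2, B 2, C 1; clearing price $40,520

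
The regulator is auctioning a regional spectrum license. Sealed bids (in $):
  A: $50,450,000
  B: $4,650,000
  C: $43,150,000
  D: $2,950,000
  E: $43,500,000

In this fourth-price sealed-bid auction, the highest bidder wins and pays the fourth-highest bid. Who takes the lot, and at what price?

Sorting bids: 50,450,000 (A) > 43,500,000 (E) > 43,150,000 (C) > 4,650,000 (B) > 2,950,000 (D)
A wins; payment is bid #4 in the ranking = $4,650,000.

A pays $4,650,000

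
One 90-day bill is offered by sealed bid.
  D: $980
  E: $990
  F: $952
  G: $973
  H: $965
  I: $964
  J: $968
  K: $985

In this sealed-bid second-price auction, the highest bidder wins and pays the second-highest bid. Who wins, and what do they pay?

Bids ranked: 990 (E) > 985 (K) > 980 (D) > 973 (G) > 968 (J) > 965 (H) > …
E wins with the highest bid; price is set by the runner-up at $985.

E pays $985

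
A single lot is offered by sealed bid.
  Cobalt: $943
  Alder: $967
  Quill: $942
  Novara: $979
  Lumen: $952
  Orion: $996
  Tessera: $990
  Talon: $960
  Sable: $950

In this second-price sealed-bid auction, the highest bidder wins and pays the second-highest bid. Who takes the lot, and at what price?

Orion pays $990

Sorting bids: 996 (Orion) > 990 (Tessera) > 979 (Novara) > 967 (Alder) > 960 (Talon) > 952 (Lumen) > …
Second-price: Orion pays Tessera's bid of $990.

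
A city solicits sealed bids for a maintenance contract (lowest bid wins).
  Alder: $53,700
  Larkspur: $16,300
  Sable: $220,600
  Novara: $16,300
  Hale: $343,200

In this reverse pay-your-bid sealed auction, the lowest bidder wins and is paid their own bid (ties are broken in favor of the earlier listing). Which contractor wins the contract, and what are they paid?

Bids ranked: 16,300 (Larkspur) < 16,300 (Novara) < 53,700 (Alder) < 220,600 (Sable) < 343,200 (Hale)
Larkspur and Novara tie at $16,300; tie-break gives it to Larkspur.
Larkspur is lowest → is paid own bid, $16,300.

Larkspur is paid $16,300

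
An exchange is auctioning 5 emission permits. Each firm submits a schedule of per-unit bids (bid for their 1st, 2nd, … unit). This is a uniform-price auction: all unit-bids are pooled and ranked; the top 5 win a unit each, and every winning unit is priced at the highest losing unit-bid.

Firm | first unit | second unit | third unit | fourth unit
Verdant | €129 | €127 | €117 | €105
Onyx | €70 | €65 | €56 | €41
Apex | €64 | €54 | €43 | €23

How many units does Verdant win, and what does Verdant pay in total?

Merging the schedules and taking the best 5: 129 (Verdant-1), 127 (Verdant-2), 117 (Verdant-3), 105 (Verdant-4), 70 (Onyx-1)
First bid not allocated: €65.
Verdant wins 4 unit(s) at €65 each.

Verdant: 4 units, pays €260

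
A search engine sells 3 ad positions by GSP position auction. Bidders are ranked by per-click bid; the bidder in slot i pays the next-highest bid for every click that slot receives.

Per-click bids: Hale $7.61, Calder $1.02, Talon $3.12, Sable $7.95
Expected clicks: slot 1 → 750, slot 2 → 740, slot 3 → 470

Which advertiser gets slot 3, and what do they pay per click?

Talon; $1.02 per click

Sorting advertisers: $7.95 (Sable) > $7.61 (Hale) > $3.12 (Talon) > $1.02 (Calder)
Slot 3 goes to the third-ranked bidder, Talon, who pays the next bid down: $1.02/click.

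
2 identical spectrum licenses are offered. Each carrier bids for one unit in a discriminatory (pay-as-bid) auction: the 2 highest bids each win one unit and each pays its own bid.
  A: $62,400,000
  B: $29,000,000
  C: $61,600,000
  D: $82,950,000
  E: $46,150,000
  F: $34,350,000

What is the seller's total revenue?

Total revenue: $145,350,000

Bids ranked high→low: 82,950,000 (D), 62,400,000 (A), 61,600,000 (C), 46,150,000 (E), …
The 2 highest are D, A.
Total revenue = 82,950,000 + 62,400,000 = $145,350,000.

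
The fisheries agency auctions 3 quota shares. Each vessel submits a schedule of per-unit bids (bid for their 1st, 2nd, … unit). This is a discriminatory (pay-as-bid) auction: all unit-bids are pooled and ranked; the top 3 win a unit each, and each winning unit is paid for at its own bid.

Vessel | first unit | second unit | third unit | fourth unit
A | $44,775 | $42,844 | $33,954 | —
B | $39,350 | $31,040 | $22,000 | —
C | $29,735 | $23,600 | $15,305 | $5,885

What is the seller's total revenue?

Merging the schedules and taking the best 3: 44,775 (A-1), 42,844 (A-2), 39,350 (B-1)
Next rejected bid: $33,954 (not a price — pay-as-bid).
Each winning unit pays its own bid.
Revenue = 44,775 + 42,844 + 39,350 = $126,969.

Total revenue: $126,969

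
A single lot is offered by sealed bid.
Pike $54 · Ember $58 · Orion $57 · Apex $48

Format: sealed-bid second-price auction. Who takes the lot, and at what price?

Ember pays $57

Sealed-bid second-price auction: the highest bidder wins and pays the second-highest bid.
Sorting bids: 58 (Ember) > 57 (Orion) > 54 (Pike) > 48 (Apex)
Ember is highest; pays the second-highest bid, $57.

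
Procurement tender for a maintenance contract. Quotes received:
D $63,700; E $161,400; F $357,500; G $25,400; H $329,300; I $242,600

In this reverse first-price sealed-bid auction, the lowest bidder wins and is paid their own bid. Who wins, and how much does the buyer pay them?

Reverse first-price sealed-bid auction: the lowest bidder wins and is paid their own bid.
Sorting bids: 25,400 (G) < 63,700 (D) < 161,400 (E) < 242,600 (I) < 329,300 (H) < 357,500 (F)
G has the lowest bid and is paid exactly that: $25,400.

G is paid $25,400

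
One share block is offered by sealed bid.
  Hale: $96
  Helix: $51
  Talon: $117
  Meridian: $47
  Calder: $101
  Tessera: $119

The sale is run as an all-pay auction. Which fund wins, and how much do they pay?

All-pay auction: the highest bidder wins the item, but every bidder pays their own bid.
Sorting bids: 119 (Tessera) > 117 (Talon) > 101 (Calder) > 96 (Hale) > 51 (Helix) > 47 (Meridian)
Tessera wins with the top bid; all bids are sunk regardless.

Tessera pays $119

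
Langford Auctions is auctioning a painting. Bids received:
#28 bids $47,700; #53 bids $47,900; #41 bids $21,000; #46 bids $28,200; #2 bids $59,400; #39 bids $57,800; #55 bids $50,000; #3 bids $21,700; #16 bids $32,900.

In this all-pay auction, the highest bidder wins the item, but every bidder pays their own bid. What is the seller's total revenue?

Total revenue: $366,600

All-pay auction: the highest bidder wins the item, but every bidder pays their own bid.
Bids ranked: 59,400 (#2) > 57,800 (#39) > 50,000 (#55) > 47,900 (#53) > 47,700 (#28) > 32,900 (#16) > …
Every bidder forfeits their bid regardless of winning.
Revenue = 47,700 + 47,900 + 21,000 + 28,200 + 59,400 + 57,800 + 50,000 + 21,700 + 32,900 = $366,600.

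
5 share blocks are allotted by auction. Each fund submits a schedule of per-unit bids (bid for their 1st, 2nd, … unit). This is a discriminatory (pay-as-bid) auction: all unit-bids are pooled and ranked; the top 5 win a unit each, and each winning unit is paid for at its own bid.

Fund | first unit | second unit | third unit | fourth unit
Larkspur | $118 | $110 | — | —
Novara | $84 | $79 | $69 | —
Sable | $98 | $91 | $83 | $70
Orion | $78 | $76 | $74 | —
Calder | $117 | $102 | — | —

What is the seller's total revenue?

Total revenue: $545

Pooled unit-bids ranked (top 5): 118 (Larkspur-1), 117 (Calder-1), 110 (Larkspur-2), 102 (Calder-2), 98 (Sable-1)
Next rejected bid: $91 (not a price — pay-as-bid).
Each winning unit pays its own bid.
Revenue = 118 + 117 + 110 + 102 + 98 = $545.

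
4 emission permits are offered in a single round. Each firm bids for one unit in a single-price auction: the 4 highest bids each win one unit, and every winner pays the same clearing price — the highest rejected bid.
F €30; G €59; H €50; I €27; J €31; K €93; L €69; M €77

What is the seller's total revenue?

Ordering the bids: 93 (K), 77 (M), 69 (L), 59 (G), 50 (H), 31 (J), …
Top 4: K, M, L, G.
First losing bid is H's €50, which sets the uniform price.
Total revenue = 4 × €50 = €200.

Total revenue: €200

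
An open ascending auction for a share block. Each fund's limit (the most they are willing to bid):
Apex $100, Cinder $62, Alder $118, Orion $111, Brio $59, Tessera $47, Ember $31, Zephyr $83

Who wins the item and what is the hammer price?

Alder wins at $111

Sorting limits: 118 (Alder) > 111 (Orion) > 100 (Apex) > 83 (Zephyr) > 62 (Cinder) > 59 (Brio) > …
Once the price passes $111, only Alder is left; the hammer falls at Orion's limit of $111.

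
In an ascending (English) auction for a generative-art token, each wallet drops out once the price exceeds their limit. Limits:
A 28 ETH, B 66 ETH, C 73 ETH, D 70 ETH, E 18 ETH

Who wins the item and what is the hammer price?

C wins at 70 ETH

Sorting limits: 73 (C) > 70 (D) > 66 (B) > 28 (A) > 18 (E)
D is the last rival to drop out, at 70 ETH; C remains and wins at that price.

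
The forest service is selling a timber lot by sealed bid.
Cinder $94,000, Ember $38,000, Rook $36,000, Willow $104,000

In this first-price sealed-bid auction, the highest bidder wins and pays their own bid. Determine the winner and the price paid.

Bids ranked: 104,000 (Willow) > 94,000 (Cinder) > 38,000 (Ember) > 36,000 (Rook)
Willow is highest → pays own bid, $104,000.

Willow pays $104,000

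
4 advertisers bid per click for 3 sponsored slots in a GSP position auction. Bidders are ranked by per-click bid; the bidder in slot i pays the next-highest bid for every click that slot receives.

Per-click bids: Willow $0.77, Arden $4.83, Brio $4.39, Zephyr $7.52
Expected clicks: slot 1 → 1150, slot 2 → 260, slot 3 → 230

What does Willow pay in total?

Willow pays $0.00

Ranked by bid: $7.52 (Zephyr) > $4.83 (Arden) > $4.39 (Brio) > $0.77 (Willow)
Willow ranks below slot 3 → no slot, pays nothing.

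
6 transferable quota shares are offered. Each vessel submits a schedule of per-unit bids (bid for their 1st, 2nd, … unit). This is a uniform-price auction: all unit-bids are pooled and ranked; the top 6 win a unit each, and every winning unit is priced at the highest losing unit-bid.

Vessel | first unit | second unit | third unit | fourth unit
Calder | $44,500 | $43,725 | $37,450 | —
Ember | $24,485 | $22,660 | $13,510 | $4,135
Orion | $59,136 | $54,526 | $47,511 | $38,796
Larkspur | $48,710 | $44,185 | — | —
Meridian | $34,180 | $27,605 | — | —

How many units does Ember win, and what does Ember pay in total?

Ember: 0 units, pays $0

All unit-bids, highest first — top 6: 59,136 (Orion-1), 54,526 (Orion-2), 48,710 (Larkspur-1), 47,511 (Orion-3), 44,500 (Calder-1), 44,185 (Larkspur-2)
The (k+1)-th unit-bid is $43,725.
Ember wins 0 unit(s) at $43,725 each.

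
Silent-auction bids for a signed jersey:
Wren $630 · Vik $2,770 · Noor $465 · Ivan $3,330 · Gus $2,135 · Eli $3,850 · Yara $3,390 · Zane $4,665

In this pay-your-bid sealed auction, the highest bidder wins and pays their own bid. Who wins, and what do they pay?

Rule: the highest bidder wins and pays their own bid.
Bids ranked: 4,665 (Zane) > 3,850 (Eli) > 3,390 (Yara) > 3,330 (Ivan) > 2,770 (Vik) > 2,135 (Gus) > …
Zane is highest → pays own bid, $4,665.

Zane pays $4,665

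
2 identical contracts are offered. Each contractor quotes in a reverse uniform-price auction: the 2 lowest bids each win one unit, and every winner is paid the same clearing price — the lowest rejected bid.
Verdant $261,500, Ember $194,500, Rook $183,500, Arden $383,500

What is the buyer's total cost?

Total cost: $523,000

Bids ranked low→high: 183,500 (Rook), 194,500 (Ember), 261,500 (Verdant), 383,500 (Arden)
Winners (2 units): Rook, Ember.
Lowest unsuccessful bid: $261,500 → clearing price.
Total cost = 2 × $261,500 = $523,000.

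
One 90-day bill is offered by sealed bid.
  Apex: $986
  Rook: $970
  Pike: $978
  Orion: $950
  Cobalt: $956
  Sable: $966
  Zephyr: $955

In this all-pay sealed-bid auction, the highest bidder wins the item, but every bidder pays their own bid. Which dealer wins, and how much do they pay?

Rule: the highest bidder wins the item, but every bidder pays their own bid.
Sorting bids: 986 (Apex) > 978 (Pike) > 970 (Rook) > 966 (Sable) > 956 (Cobalt) > 955 (Zephyr) > …
Apex wins with the top bid; all bids are sunk regardless.

Apex pays $986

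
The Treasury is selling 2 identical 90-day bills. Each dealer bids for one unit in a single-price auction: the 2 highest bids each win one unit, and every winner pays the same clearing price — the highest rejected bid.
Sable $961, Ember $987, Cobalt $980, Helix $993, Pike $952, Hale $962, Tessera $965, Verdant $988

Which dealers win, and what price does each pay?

Helix, Verdant; each pays $987

Bids ranked high→low: 993 (Helix), 988 (Verdant), 987 (Ember), 980 (Cobalt), …
Winners (2 units): Helix, Verdant.
First losing bid is Ember's $987, which sets the uniform price.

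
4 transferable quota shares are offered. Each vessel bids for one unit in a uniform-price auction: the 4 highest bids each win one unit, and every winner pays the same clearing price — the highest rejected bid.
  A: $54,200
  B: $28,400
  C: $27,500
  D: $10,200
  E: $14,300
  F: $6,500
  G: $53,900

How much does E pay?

E pays $0

Ordering the bids: 54,200 (A), 53,900 (G), 28,400 (B), 27,500 (C), 14,300 (E), 10,200 (D), …
Top 4: A, G, B, C.
Highest unsuccessful bid: $14,300 → clearing price.
E does not win → pays $0.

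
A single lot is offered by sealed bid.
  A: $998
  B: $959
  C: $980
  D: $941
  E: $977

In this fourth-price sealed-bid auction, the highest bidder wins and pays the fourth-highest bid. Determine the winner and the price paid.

Sorting bids: 998 (A) > 980 (C) > 977 (E) > 959 (B) > 941 (D)
A wins; payment is bid #4 in the ranking = $959.

A pays $959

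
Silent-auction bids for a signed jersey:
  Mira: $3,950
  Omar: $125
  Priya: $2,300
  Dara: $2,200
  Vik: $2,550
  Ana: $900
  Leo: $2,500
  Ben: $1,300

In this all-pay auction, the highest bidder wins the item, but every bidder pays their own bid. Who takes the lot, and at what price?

Sorting bids: 3,950 (Mira) > 2,550 (Vik) > 2,500 (Leo) > 2,300 (Priya) > 2,200 (Dara) > 1,300 (Ben) > …
Mira is highest and takes the item; every bidder forfeits their bid.

Mira pays $3,950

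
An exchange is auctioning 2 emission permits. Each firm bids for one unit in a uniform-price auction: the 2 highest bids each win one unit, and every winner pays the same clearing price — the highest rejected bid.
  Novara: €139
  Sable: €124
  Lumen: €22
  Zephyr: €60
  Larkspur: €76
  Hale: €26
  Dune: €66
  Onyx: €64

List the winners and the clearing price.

Ordering the bids: 139 (Novara), 124 (Sable), 76 (Larkspur), 66 (Dune), …
The 2 highest are Novara, Sable.
First losing bid is Larkspur's €76, which sets the uniform price.

Novara, Sable; each pays €76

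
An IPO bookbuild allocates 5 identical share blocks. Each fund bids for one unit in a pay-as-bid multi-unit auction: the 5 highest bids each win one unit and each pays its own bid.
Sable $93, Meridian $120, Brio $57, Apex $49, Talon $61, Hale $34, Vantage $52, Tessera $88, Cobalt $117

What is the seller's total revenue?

Ordering the bids: 120 (Meridian), 117 (Cobalt), 93 (Sable), 88 (Tessera), 61 (Talon), 57 (Brio), 52 (Vantage), …
The 5 highest are Meridian, Cobalt, Sable, Tessera, Talon.
Total revenue = 120 + 117 + 93 + 88 + 61 = $479.

Total revenue: $479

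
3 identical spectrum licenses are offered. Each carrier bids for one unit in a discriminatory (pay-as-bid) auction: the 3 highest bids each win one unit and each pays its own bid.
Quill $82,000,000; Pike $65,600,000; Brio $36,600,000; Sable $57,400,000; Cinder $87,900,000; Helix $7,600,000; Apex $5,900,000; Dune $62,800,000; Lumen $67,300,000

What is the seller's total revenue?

Bids ranked high→low: 87,900,000 (Cinder), 82,000,000 (Quill), 67,300,000 (Lumen), 65,600,000 (Pike), 62,800,000 (Dune), …
Winners (3 units): Cinder, Quill, Lumen.
Total revenue = 87,900,000 + 82,000,000 + 67,300,000 = $237,200,000.

Total revenue: $237,200,000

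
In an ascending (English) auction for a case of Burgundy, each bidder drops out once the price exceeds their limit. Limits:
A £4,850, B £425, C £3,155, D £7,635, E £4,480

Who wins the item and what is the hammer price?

D wins at £4,850

Limits ranked: 7,635 (D) > 4,850 (A) > 4,480 (E) > 3,155 (C) > 425 (B)
Once the price passes £4,850, only D is left; the hammer falls at A's limit of £4,850.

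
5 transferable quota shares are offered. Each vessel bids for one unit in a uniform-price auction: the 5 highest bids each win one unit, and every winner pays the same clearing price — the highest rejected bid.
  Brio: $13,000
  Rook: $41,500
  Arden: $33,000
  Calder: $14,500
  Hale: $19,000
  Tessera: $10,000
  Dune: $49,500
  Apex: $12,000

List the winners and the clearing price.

Bids ranked high→low: 49,500 (Dune), 41,500 (Rook), 33,000 (Arden), 19,000 (Hale), 14,500 (Calder), 13,000 (Brio), 12,000 (Apex), …
Winners (5 units): Dune, Rook, Arden, Hale, Calder.
Highest unsuccessful bid: $13,000 → clearing price.

Dune, Rook, Arden, Hale, Calder; each pays $13,000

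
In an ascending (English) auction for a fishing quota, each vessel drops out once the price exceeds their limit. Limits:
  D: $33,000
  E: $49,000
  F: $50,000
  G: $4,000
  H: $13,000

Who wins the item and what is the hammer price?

Limits in order: 50,000 (F) > 49,000 (E) > 33,000 (D) > 13,000 (H) > 4,000 (G)
Once the price passes $49,000, only F is left; the hammer falls at E's limit of $49,000.

F wins at $49,000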